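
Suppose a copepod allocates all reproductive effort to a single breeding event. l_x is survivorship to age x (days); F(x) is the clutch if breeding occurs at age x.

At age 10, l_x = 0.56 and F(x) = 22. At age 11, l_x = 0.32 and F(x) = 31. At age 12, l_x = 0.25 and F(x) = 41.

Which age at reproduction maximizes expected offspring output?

10

Expected offspring if breeding at age x = l_x × F(x):
  age 10: 0.56 × 22 = 12.320
  age 11: 0.32 × 31 = 9.920
  age 12: 0.25 × 41 = 10.250
Maximum at age 10 (12.320).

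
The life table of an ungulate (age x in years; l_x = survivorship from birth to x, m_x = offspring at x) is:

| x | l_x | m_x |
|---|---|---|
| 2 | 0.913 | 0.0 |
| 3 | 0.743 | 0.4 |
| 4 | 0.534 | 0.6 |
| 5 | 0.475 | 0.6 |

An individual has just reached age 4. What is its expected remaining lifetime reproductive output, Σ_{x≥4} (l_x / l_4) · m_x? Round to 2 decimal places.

1.13

l_4 = 0.534. Conditional survival from age 4 to x is l_x / l_4.
  x=4: (0.534/0.534) × 0.6 = 0.6000
  x=5: (0.475/0.534) × 0.6 = 0.5337
Sum = 0.6000 + 0.5337 = 1.1337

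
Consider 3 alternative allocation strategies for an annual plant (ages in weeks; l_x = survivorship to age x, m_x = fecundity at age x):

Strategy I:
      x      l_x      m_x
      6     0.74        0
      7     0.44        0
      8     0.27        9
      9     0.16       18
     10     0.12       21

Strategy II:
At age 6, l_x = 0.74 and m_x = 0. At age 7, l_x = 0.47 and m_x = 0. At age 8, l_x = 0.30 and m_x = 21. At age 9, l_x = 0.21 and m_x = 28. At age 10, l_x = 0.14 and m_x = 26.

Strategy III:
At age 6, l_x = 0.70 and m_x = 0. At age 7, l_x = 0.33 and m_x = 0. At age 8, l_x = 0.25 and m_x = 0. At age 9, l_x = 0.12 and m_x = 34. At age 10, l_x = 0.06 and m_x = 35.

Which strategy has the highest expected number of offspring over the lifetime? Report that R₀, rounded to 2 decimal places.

Strategy I: R₀ = 0.74×0 + 0.44×0 + 0.27×9 + 0.16×18 + 0.12×21 = 7.8300
Strategy II: R₀ = 0.74×0 + 0.47×0 + 0.30×21 + 0.21×28 + 0.14×26 = 15.8200
Strategy III: R₀ = 0.70×0 + 0.33×0 + 0.25×0 + 0.12×34 + 0.06×35 = 6.1800
Highest R₀: strategy II with 15.8200.

15.82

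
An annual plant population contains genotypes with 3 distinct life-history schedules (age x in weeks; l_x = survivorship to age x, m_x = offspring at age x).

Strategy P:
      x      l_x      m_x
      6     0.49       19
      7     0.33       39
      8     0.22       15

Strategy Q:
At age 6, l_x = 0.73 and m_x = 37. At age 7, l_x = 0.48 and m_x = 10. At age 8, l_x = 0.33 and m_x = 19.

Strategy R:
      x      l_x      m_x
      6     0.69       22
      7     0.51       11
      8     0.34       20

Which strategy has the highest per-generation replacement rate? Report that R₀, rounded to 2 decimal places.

38.08

Strategy P: R₀ = 0.49×19 + 0.33×39 + 0.22×15 = 25.4800
Strategy Q: R₀ = 0.73×37 + 0.48×10 + 0.33×19 = 38.0800
Strategy R: R₀ = 0.69×22 + 0.51×11 + 0.34×20 = 27.5900
Highest R₀: strategy Q with 38.0800.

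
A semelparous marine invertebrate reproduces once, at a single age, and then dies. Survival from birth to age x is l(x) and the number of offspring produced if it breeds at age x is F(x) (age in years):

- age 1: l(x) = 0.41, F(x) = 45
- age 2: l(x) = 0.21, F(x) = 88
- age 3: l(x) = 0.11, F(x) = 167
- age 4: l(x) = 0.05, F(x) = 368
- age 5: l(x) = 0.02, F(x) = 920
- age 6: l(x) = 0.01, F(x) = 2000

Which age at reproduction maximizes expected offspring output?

6

Expected offspring if breeding at age x = l(x) × F(x):
  age 1: 0.41 × 45 = 18.450
  age 2: 0.21 × 88 = 18.480
  age 3: 0.11 × 167 = 18.370
  age 4: 0.05 × 368 = 18.400
  age 5: 0.02 × 920 = 18.400
  age 6: 0.01 × 2000 = 20.000
Maximum at age 6 (20.000).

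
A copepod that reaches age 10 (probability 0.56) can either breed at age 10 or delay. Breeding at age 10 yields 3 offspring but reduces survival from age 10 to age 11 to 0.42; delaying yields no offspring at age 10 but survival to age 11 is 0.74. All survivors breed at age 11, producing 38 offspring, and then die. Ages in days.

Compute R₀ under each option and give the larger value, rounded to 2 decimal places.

breed at age 10: R₀ = 0.56 × (3 + 0.42 × 38) = 0.56 × 18.9600 = 10.6176
delay to age 11: R₀ = 0.56 × (0.74 × 38) = 0.56 × 28.1200 = 15.7472
Higher: delay to age 11 (15.7472).

15.75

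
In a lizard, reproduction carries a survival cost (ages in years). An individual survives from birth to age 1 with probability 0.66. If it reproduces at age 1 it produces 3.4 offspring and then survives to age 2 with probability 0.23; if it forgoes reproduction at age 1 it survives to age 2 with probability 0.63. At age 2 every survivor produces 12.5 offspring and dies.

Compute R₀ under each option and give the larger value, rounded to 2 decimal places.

breed at age 1: R₀ = 0.66 × (3.4 + 0.23 × 12.5) = 0.66 × 6.2750 = 4.1415
delay to age 2: R₀ = 0.66 × (0.63 × 12.5) = 0.66 × 7.8750 = 5.1975
Higher: delay to age 2 (5.1975).

5.20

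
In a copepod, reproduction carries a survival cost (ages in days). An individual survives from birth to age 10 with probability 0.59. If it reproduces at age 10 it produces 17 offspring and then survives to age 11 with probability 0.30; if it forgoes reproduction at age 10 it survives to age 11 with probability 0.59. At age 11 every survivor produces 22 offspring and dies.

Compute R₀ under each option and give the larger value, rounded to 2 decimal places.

13.92

breed at age 10: R₀ = 0.59 × (17 + 0.30 × 22) = 0.59 × 23.6000 = 13.9240
delay to age 11: R₀ = 0.59 × (0.59 × 22) = 0.59 × 12.9800 = 7.6582
Higher: breed at age 10 (13.9240).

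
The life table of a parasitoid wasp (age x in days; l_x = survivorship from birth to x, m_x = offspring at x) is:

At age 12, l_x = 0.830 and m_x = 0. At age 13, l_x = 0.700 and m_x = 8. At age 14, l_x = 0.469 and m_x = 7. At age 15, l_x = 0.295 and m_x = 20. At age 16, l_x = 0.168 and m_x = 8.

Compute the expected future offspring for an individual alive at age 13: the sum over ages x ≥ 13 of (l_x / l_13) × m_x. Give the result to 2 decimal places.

l_13 = 0.700. Conditional survival from age 13 to x is l_x / l_13.
  x=13: (0.700/0.700) × 8 = 8.0000
  x=14: (0.469/0.700) × 7 = 4.6900
  x=15: (0.295/0.700) × 20 = 8.4286
  x=16: (0.168/0.700) × 8 = 1.9200
Sum = 8.0000 + 4.6900 + 8.4286 + 1.9200 = 23.0386

23.04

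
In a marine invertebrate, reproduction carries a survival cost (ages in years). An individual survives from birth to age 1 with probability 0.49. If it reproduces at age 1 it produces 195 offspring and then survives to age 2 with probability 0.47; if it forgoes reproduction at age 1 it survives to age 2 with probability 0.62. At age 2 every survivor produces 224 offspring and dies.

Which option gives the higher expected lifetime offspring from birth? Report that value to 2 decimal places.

147.14

breed at age 1: R₀ = 0.49 × (195 + 0.47 × 224) = 0.49 × 300.2800 = 147.1372
delay to age 2: R₀ = 0.49 × (0.62 × 224) = 0.49 × 138.8800 = 68.0512
Higher: breed at age 1 (147.1372).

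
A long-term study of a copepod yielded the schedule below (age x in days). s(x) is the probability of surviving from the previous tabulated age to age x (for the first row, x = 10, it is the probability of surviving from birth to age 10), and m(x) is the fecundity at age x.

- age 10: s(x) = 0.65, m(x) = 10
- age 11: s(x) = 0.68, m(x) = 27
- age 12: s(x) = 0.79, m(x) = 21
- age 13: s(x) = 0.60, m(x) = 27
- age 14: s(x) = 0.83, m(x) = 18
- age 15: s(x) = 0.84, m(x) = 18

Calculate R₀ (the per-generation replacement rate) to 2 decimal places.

Survivorship from birth: l_x = s_10·s_11·…·s_x.
  l_10 = 0.65000
  l_11 = 0.44200
  l_12 = 0.34918
  l_13 = 0.20951
  l_14 = 0.17389
  l_15 = 0.14607
R₀ = Σ l_x m(x):
  age 10: 0.65000 × 10 = 6.5000
  age 11: 0.44200 × 27 = 11.9340
  age 12: 0.34918 × 21 = 7.3328
  age 13: 0.20951 × 27 = 5.6568
  age 14: 0.17389 × 18 = 3.1300
  age 15: 0.14607 × 18 = 2.6293
R₀ = 6.5000 + 11.9340 + 7.3328 + 5.6568 + 3.1300 + 2.6293 = 37.1828

37.18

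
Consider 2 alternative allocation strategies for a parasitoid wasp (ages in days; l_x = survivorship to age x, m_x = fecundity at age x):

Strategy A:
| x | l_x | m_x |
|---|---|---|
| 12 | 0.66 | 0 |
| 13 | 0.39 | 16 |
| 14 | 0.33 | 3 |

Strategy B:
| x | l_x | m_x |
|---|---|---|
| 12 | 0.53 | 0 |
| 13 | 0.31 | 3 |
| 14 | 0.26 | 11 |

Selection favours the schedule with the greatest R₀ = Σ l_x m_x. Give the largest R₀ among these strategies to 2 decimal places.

7.23

Strategy A: R₀ = 0.66×0 + 0.39×16 + 0.33×3 = 7.2300
Strategy B: R₀ = 0.53×0 + 0.31×3 + 0.26×11 = 3.7900
Highest R₀: strategy A with 7.2300.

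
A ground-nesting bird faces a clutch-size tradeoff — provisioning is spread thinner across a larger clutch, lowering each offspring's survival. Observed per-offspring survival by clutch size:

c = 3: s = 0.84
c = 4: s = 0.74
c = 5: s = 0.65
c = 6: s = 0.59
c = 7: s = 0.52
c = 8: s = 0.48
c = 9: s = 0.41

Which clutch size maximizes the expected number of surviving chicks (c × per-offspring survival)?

Expected surviving chicks = c × s(c):
  c=3: 3 × 0.84 = 2.520
  c=4: 4 × 0.74 = 2.960
  c=5: 5 × 0.65 = 3.250
  c=6: 6 × 0.59 = 3.540
  c=7: 7 × 0.52 = 3.640
  c=8: 8 × 0.48 = 3.840
  c=9: 9 × 0.41 = 3.690
Maximum at c = 8 (3.840 surviving chicks).

8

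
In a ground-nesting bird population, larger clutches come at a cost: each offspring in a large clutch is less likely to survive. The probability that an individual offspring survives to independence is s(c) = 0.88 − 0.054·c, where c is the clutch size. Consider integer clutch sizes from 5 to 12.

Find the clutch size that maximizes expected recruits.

8

Expected recruits = c × s(c):
  c=5: 5 × 0.610 = 3.050
  c=6: 6 × 0.556 = 3.336
  c=7: 7 × 0.502 = 3.514
  c=8: 8 × 0.448 = 3.584
  c=9: 9 × 0.394 = 3.546
  c=10: 10 × 0.340 = 3.400
  c=11: 11 × 0.286 = 3.146
  c=12: 12 × 0.232 = 2.784
Maximum at c = 8 (3.584 recruits).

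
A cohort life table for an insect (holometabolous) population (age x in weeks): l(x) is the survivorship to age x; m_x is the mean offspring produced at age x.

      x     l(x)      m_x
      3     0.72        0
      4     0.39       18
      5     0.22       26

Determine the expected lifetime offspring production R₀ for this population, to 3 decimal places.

12.740

R₀ = Σ l(x) m_x:
  age 3: 0.72 × 0 = 0.0000
  age 4: 0.39 × 18 = 7.0200
  age 5: 0.22 × 26 = 5.7200
R₀ = 0.0000 + 7.0200 + 5.7200 = 12.7400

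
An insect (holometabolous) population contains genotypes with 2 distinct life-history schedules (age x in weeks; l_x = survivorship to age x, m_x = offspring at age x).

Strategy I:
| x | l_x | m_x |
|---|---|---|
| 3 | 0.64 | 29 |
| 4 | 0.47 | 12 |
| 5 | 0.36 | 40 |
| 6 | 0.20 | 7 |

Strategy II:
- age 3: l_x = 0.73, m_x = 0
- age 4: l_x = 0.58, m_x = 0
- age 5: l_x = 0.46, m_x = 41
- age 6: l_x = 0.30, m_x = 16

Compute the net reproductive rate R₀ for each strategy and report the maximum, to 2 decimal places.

Strategy I: R₀ = 0.64×29 + 0.47×12 + 0.36×40 + 0.20×7 = 40.0000
Strategy II: R₀ = 0.73×0 + 0.58×0 + 0.46×41 + 0.30×16 = 23.6600
Highest R₀: strategy I with 40.0000.

40.00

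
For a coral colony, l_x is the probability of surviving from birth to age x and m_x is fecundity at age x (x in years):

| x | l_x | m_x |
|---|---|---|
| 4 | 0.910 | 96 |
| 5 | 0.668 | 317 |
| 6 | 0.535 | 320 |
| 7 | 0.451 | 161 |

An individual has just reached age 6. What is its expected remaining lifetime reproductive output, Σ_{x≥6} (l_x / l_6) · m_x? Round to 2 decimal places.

455.72

l_6 = 0.535. Conditional survival from age 6 to x is l_x / l_6.
  x=6: (0.535/0.535) × 320 = 320.0000
  x=7: (0.451/0.535) × 161 = 135.7215
Sum = 320.0000 + 135.7215 = 455.7215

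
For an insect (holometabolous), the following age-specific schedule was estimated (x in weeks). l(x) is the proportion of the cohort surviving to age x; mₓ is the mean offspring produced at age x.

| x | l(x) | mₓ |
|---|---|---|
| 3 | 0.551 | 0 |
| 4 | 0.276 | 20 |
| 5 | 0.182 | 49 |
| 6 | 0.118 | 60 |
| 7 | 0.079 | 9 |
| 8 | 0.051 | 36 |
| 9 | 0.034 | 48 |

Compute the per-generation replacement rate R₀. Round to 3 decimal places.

R₀ = Σ l(x) mₓ:
  age 3: 0.551 × 0 = 0.0000
  age 4: 0.276 × 20 = 5.5200
  age 5: 0.182 × 49 = 8.9180
  age 6: 0.118 × 60 = 7.0800
  age 7: 0.079 × 9 = 0.7110
  age 8: 0.051 × 36 = 1.8360
  age 9: 0.034 × 48 = 1.6320
R₀ = 0.0000 + 5.5200 + 8.9180 + 7.0800 + 0.7110 + 1.8360 + 1.6320 = 25.6970

25.697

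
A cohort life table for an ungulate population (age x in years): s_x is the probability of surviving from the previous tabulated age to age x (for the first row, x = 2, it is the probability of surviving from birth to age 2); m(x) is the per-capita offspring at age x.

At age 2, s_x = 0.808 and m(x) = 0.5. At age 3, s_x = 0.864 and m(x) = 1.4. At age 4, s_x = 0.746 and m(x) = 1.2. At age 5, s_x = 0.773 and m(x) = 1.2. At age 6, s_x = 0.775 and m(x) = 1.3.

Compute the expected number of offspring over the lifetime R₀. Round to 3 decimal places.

Survivorship from birth: l_x = s_2·s_3·…·s_x.
  l_2 = 0.80800
  l_3 = 0.69811
  l_4 = 0.52079
  l_5 = 0.40257
  l_6 = 0.31199
R₀ = Σ l_x m(x):
  age 2: 0.80800 × 0.5 = 0.4040
  age 3: 0.69811 × 1.4 = 0.9774
  age 4: 0.52079 × 1.2 = 0.6249
  age 5: 0.40257 × 1.2 = 0.4831
  age 6: 0.31199 × 1.3 = 0.4056
R₀ = 0.4040 + 0.9774 + 0.6249 + 0.4831 + 0.4056 = 2.8950

2.895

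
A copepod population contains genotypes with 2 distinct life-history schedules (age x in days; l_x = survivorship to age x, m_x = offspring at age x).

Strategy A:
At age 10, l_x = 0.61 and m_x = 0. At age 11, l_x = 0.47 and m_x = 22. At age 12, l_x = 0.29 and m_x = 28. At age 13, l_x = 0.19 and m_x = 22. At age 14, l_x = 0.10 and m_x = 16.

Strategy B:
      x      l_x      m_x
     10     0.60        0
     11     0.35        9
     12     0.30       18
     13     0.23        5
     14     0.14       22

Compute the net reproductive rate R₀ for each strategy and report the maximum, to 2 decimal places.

Strategy A: R₀ = 0.61×0 + 0.47×22 + 0.29×28 + 0.19×22 + 0.10×16 = 24.2400
Strategy B: R₀ = 0.60×0 + 0.35×9 + 0.30×18 + 0.23×5 + 0.14×22 = 12.7800
Highest R₀: strategy A with 24.2400.

24.24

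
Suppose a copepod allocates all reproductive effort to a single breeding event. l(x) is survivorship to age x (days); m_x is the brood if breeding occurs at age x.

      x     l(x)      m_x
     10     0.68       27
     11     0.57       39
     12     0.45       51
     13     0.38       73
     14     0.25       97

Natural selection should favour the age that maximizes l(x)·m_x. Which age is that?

Expected offspring if breeding at age x = l(x) × m_x:
  age 10: 0.68 × 27 = 18.360
  age 11: 0.57 × 39 = 22.230
  age 12: 0.45 × 51 = 22.950
  age 13: 0.38 × 73 = 27.740
  age 14: 0.25 × 97 = 24.250
Maximum at age 13 (27.740).

13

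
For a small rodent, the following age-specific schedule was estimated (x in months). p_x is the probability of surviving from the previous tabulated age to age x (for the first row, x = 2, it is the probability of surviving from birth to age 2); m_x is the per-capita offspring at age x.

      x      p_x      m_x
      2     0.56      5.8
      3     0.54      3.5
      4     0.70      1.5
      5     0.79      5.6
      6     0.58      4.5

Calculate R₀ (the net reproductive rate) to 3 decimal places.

5.997

Survivorship from birth: l_x = p_2·p_3·…·p_x.
  l_2 = 0.56000
  l_3 = 0.30240
  l_4 = 0.21168
  l_5 = 0.16723
  l_6 = 0.09699
R₀ = Σ l_x m_x:
  age 2: 0.56000 × 5.8 = 3.2480
  age 3: 0.30240 × 3.5 = 1.0584
  age 4: 0.21168 × 1.5 = 0.3175
  age 5: 0.16723 × 5.6 = 0.9365
  age 6: 0.09699 × 4.5 = 0.4365
R₀ = 3.2480 + 1.0584 + 0.3175 + 0.9365 + 0.4365 = 5.9969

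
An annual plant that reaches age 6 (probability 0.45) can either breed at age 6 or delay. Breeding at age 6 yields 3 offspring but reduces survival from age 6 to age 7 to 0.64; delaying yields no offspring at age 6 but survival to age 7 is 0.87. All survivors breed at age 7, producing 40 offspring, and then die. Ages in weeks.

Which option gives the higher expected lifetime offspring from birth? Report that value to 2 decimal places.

breed at age 6: R₀ = 0.45 × (3 + 0.64 × 40) = 0.45 × 28.6000 = 12.8700
delay to age 7: R₀ = 0.45 × (0.87 × 40) = 0.45 × 34.8000 = 15.6600
Higher: delay to age 7 (15.6600).

15.66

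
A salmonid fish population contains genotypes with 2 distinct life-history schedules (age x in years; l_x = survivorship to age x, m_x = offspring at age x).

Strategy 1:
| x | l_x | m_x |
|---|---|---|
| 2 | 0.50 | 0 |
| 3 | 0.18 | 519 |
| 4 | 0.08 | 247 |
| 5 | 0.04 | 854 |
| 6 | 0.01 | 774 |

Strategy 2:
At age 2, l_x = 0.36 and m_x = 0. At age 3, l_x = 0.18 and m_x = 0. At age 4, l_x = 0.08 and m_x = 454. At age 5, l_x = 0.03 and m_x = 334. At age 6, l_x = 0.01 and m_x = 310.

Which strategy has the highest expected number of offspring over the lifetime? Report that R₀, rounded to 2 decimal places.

Strategy 1: R₀ = 0.50×0 + 0.18×519 + 0.08×247 + 0.04×854 + 0.01×774 = 155.0800
Strategy 2: R₀ = 0.36×0 + 0.18×0 + 0.08×454 + 0.03×334 + 0.01×310 = 49.4400
Highest R₀: strategy 1 with 155.0800.

155.08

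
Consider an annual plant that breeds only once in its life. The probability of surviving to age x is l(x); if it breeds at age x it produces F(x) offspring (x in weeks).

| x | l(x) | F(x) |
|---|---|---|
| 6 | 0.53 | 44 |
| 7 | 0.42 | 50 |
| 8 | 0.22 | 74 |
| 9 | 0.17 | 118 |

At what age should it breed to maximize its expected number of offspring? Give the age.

Expected offspring if breeding at age x = l(x) × F(x):
  age 6: 0.53 × 44 = 23.320
  age 7: 0.42 × 50 = 21.000
  age 8: 0.22 × 74 = 16.280
  age 9: 0.17 × 118 = 20.060
Maximum at age 6 (23.320).

6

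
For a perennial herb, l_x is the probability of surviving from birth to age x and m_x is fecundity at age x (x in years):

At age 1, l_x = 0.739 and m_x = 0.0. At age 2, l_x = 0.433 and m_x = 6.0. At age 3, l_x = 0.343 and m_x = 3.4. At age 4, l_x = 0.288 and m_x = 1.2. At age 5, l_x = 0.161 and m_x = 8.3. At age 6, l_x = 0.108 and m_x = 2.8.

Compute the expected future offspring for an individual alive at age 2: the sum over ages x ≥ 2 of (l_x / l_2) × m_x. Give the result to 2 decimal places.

l_2 = 0.433. Conditional survival from age 2 to x is l_x / l_2.
  x=2: (0.433/0.433) × 6.0 = 6.0000
  x=3: (0.343/0.433) × 3.4 = 2.6933
  x=4: (0.288/0.433) × 1.2 = 0.7982
  x=5: (0.161/0.433) × 8.3 = 3.0861
  x=6: (0.108/0.433) × 2.8 = 0.6984
Sum = 6.0000 + 2.6933 + 0.7982 + 3.0861 + 0.6984 = 13.2760

13.28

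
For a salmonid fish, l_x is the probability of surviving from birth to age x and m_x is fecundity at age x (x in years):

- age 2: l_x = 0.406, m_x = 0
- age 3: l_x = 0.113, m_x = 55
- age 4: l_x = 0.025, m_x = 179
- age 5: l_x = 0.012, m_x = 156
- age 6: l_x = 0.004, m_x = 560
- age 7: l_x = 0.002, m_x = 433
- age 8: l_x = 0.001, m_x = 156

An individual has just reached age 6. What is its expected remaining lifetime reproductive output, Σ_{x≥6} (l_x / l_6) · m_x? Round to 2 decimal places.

l_6 = 0.004. Conditional survival from age 6 to x is l_x / l_6.
  x=6: (0.004/0.004) × 560 = 560.0000
  x=7: (0.002/0.004) × 433 = 216.5000
  x=8: (0.001/0.004) × 156 = 39.0000
Sum = 560.0000 + 216.5000 + 39.0000 = 815.5000

815.50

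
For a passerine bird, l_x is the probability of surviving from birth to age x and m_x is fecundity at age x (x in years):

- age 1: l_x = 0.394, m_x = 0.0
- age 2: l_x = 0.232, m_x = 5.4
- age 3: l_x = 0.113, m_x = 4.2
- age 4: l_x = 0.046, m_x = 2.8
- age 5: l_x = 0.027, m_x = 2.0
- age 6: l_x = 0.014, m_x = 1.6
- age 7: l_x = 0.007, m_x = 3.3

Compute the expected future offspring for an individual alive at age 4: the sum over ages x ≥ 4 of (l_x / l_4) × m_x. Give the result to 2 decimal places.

4.96

l_4 = 0.046. Conditional survival from age 4 to x is l_x / l_4.
  x=4: (0.046/0.046) × 2.8 = 2.8000
  x=5: (0.027/0.046) × 2.0 = 1.1739
  x=6: (0.014/0.046) × 1.6 = 0.4870
  x=7: (0.007/0.046) × 3.3 = 0.5022
Sum = 2.8000 + 1.1739 + 0.4870 + 0.5022 = 4.9630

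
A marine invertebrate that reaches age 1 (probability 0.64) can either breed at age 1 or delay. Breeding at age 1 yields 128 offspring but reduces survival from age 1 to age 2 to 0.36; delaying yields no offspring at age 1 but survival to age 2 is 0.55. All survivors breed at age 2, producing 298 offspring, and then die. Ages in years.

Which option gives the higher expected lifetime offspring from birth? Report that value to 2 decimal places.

breed at age 1: R₀ = 0.64 × (128 + 0.36 × 298) = 0.64 × 235.2800 = 150.5792
delay to age 2: R₀ = 0.64 × (0.55 × 298) = 0.64 × 163.9000 = 104.8960
Higher: breed at age 1 (150.5792).

150.58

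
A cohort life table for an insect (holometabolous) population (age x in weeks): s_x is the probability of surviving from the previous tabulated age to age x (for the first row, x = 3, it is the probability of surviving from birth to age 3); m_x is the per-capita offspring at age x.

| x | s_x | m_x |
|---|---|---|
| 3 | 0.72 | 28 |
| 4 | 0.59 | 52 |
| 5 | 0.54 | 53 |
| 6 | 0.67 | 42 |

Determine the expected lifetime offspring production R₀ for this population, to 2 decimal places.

Survivorship from birth: l_x = s_3·s_4·…·s_x.
  l_3 = 0.72000
  l_4 = 0.42480
  l_5 = 0.22939
  l_6 = 0.15369
R₀ = Σ l_x m_x:
  age 3: 0.72000 × 28 = 20.1600
  age 4: 0.42480 × 52 = 22.0896
  age 5: 0.22939 × 53 = 12.1577
  age 6: 0.15369 × 42 = 6.4550
R₀ = 20.1600 + 22.0896 + 12.1577 + 6.4550 = 60.8623

60.86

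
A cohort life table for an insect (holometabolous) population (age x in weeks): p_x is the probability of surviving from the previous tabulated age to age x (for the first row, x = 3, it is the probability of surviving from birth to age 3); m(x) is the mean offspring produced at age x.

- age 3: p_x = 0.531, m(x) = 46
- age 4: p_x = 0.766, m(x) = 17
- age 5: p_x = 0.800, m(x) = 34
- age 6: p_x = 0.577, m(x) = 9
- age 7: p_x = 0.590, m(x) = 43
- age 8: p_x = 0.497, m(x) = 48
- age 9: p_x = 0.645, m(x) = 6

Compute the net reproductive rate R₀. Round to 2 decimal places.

51.71

Survivorship from birth: l_x = p_3·p_4·…·p_x.
  l_3 = 0.53100
  l_4 = 0.40675
  l_5 = 0.32540
  l_6 = 0.18775
  l_7 = 0.11077
  l_8 = 0.05506
  l_9 = 0.03551
R₀ = Σ l_x m(x):
  age 3: 0.53100 × 46 = 24.4260
  age 4: 0.40675 × 17 = 6.9147
  age 5: 0.32540 × 34 = 11.0636
  age 6: 0.18775 × 9 = 1.6898
  age 7: 0.11077 × 43 = 4.7631
  age 8: 0.05506 × 48 = 2.6429
  age 9: 0.03551 × 6 = 0.2131
R₀ = 24.4260 + 6.9147 + 11.0636 + 1.6898 + 4.7631 + 2.6429 + 0.2131 = 51.7131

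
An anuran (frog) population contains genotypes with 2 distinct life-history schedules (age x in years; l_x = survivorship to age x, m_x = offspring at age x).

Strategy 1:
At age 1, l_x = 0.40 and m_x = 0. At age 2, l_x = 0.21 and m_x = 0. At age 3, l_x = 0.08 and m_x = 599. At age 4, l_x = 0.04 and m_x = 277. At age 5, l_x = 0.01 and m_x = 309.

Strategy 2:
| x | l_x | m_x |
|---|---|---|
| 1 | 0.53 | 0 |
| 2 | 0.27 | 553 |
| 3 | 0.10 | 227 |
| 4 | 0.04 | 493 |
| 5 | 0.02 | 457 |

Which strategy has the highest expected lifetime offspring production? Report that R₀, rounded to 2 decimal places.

Strategy 1: R₀ = 0.40×0 + 0.21×0 + 0.08×599 + 0.04×277 + 0.01×309 = 62.0900
Strategy 2: R₀ = 0.53×0 + 0.27×553 + 0.10×227 + 0.04×493 + 0.02×457 = 200.8700
Highest R₀: strategy 2 with 200.8700.

200.87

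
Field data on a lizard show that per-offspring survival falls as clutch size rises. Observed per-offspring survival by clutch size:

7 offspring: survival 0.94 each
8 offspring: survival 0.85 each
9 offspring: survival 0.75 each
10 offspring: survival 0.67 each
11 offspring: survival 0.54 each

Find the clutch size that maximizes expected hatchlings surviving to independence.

Expected hatchlings surviving to independence = c × s(c):
  c=7: 7 × 0.94 = 6.580
  c=8: 8 × 0.85 = 6.800
  c=9: 9 × 0.75 = 6.750
  c=10: 10 × 0.67 = 6.700
  c=11: 11 × 0.54 = 5.940
Maximum at c = 8 (6.800 hatchlings surviving to independence).

8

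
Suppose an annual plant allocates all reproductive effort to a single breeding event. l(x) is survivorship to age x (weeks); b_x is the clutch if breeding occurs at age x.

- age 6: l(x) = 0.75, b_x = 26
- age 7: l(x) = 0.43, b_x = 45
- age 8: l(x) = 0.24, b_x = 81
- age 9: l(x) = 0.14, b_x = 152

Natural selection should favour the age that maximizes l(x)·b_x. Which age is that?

Expected offspring if breeding at age x = l(x) × b_x:
  age 6: 0.75 × 26 = 19.500
  age 7: 0.43 × 45 = 19.350
  age 8: 0.24 × 81 = 19.440
  age 9: 0.14 × 152 = 21.280
Maximum at age 9 (21.280).

9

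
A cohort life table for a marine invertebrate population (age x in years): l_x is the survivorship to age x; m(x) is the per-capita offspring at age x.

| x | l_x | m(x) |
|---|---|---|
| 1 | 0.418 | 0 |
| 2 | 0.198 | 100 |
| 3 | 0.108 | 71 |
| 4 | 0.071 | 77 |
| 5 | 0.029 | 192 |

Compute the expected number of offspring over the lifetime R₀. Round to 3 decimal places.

R₀ = Σ l_x m(x):
  age 1: 0.418 × 0 = 0.0000
  age 2: 0.198 × 100 = 19.8000
  age 3: 0.108 × 71 = 7.6680
  age 4: 0.071 × 77 = 5.4670
  age 5: 0.029 × 192 = 5.5680
R₀ = 0.0000 + 19.8000 + 7.6680 + 5.4670 + 5.5680 = 38.5030

38.503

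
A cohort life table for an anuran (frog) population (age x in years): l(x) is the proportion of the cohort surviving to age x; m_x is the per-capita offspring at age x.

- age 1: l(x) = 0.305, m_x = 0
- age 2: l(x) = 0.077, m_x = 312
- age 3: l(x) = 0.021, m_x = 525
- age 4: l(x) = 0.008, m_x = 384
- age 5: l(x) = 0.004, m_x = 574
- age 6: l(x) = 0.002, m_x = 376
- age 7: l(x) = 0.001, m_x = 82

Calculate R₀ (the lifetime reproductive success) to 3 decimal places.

41.251

R₀ = Σ l(x) m_x:
  age 1: 0.305 × 0 = 0.0000
  age 2: 0.077 × 312 = 24.0240
  age 3: 0.021 × 525 = 11.0250
  age 4: 0.008 × 384 = 3.0720
  age 5: 0.004 × 574 = 2.2960
  age 6: 0.002 × 376 = 0.7520
  age 7: 0.001 × 82 = 0.0820
R₀ = 0.0000 + 24.0240 + 11.0250 + 3.0720 + 2.2960 + 0.7520 + 0.0820 = 41.2510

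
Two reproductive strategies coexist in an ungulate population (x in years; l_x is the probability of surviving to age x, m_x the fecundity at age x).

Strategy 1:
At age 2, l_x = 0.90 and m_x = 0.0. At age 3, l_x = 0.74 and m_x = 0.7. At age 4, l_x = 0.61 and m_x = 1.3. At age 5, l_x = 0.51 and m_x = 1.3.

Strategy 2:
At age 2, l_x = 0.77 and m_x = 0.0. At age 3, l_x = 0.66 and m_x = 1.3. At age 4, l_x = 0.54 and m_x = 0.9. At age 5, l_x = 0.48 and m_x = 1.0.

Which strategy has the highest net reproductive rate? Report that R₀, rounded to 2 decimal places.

Strategy 1: R₀ = 0.90×0.0 + 0.74×0.7 + 0.61×1.3 + 0.51×1.3 = 1.9740
Strategy 2: R₀ = 0.77×0.0 + 0.66×1.3 + 0.54×0.9 + 0.48×1.0 = 1.8240
Highest R₀: strategy 1 with 1.9740.

1.97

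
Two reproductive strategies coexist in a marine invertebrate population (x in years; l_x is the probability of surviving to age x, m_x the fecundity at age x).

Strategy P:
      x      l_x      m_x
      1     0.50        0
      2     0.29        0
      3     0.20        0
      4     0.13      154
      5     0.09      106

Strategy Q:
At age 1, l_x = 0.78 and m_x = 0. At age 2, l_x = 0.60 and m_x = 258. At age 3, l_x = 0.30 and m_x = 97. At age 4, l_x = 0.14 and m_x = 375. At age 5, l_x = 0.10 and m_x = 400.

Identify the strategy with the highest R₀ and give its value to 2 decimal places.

Strategy P: R₀ = 0.50×0 + 0.29×0 + 0.20×0 + 0.13×154 + 0.09×106 = 29.5600
Strategy Q: R₀ = 0.78×0 + 0.60×258 + 0.30×97 + 0.14×375 + 0.10×400 = 276.4000
Highest R₀: strategy Q with 276.4000.

276.40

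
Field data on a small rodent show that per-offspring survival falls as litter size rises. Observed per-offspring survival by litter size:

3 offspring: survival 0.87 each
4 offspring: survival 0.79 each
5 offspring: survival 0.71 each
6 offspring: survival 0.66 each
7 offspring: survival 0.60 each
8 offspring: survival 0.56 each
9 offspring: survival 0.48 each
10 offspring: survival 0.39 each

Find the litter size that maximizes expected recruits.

Expected recruits = c × s(c):
  c=3: 3 × 0.87 = 2.610
  c=4: 4 × 0.79 = 3.160
  c=5: 5 × 0.71 = 3.550
  c=6: 6 × 0.66 = 3.960
  c=7: 7 × 0.60 = 4.200
  c=8: 8 × 0.56 = 4.480
  c=9: 9 × 0.48 = 4.320
  c=10: 10 × 0.39 = 3.900
Maximum at c = 8 (4.480 recruits).

8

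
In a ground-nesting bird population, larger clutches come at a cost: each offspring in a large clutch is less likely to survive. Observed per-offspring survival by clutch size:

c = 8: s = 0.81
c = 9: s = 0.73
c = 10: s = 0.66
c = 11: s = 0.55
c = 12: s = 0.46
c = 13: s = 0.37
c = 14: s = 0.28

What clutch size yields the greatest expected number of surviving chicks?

Expected surviving chicks = c × s(c):
  c=8: 8 × 0.81 = 6.480
  c=9: 9 × 0.73 = 6.570
  c=10: 10 × 0.66 = 6.600
  c=11: 11 × 0.55 = 6.050
  c=12: 12 × 0.46 = 5.520
  c=13: 13 × 0.37 = 4.810
  c=14: 14 × 0.28 = 3.920
Maximum at c = 10 (6.600 surviving chicks).

10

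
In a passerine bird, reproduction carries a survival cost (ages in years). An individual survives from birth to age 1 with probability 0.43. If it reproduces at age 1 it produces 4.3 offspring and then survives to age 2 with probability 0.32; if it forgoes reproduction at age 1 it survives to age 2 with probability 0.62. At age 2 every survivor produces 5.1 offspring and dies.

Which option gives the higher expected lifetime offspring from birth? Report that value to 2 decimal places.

2.55

breed at age 1: R₀ = 0.43 × (4.3 + 0.32 × 5.1) = 0.43 × 5.9320 = 2.5508
delay to age 2: R₀ = 0.43 × (0.62 × 5.1) = 0.43 × 3.1620 = 1.3597
Higher: breed at age 1 (2.5508).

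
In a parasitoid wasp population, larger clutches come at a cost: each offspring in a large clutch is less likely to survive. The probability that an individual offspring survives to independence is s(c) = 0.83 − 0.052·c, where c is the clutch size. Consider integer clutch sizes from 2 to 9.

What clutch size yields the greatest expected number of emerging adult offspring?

Expected emerging adult offspring = c × s(c):
  c=2: 2 × 0.726 = 1.452
  c=3: 3 × 0.674 = 2.022
  c=4: 4 × 0.622 = 2.488
  c=5: 5 × 0.570 = 2.850
  c=6: 6 × 0.518 = 3.108
  c=7: 7 × 0.466 = 3.262
  c=8: 8 × 0.414 = 3.312
  c=9: 9 × 0.362 = 3.258
Maximum at c = 8 (3.312 emerging adult offspring).

8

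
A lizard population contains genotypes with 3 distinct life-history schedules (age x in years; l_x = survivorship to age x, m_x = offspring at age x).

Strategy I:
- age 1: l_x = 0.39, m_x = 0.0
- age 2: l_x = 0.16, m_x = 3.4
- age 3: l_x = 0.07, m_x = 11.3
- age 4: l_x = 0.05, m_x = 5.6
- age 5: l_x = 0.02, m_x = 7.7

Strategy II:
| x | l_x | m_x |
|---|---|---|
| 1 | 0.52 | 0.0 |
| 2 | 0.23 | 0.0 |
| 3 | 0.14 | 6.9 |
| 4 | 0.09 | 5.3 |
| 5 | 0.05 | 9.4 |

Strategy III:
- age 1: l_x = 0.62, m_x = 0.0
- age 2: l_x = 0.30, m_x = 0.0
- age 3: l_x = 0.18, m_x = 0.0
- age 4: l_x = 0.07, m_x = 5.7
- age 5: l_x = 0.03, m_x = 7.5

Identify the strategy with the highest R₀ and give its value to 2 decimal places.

Strategy I: R₀ = 0.39×0.0 + 0.16×3.4 + 0.07×11.3 + 0.05×5.6 + 0.02×7.7 = 1.7690
Strategy II: R₀ = 0.52×0.0 + 0.23×0.0 + 0.14×6.9 + 0.09×5.3 + 0.05×9.4 = 1.9130
Strategy III: R₀ = 0.62×0.0 + 0.30×0.0 + 0.18×0.0 + 0.07×5.7 + 0.03×7.5 = 0.6240
Highest R₀: strategy II with 1.9130.

1.91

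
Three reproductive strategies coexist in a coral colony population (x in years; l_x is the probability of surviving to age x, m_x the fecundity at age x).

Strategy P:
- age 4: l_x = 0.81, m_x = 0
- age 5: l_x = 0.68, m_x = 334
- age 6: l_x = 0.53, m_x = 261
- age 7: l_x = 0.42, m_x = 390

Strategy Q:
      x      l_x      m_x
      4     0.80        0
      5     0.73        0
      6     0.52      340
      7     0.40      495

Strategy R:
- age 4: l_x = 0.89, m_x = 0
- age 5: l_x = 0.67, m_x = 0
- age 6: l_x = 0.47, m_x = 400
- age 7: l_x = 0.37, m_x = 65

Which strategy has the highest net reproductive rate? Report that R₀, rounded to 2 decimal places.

529.25

Strategy P: R₀ = 0.81×0 + 0.68×334 + 0.53×261 + 0.42×390 = 529.2500
Strategy Q: R₀ = 0.80×0 + 0.73×0 + 0.52×340 + 0.40×495 = 374.8000
Strategy R: R₀ = 0.89×0 + 0.67×0 + 0.47×400 + 0.37×65 = 212.0500
Highest R₀: strategy P with 529.2500.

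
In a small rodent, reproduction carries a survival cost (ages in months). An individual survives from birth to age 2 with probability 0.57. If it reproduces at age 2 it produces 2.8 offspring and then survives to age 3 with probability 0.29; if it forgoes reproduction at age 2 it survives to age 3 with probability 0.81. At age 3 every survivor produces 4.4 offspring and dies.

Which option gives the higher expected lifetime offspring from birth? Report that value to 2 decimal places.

breed at age 2: R₀ = 0.57 × (2.8 + 0.29 × 4.4) = 0.57 × 4.0760 = 2.3233
delay to age 3: R₀ = 0.57 × (0.81 × 4.4) = 0.57 × 3.5640 = 2.0315
Higher: breed at age 2 (2.3233).

2.32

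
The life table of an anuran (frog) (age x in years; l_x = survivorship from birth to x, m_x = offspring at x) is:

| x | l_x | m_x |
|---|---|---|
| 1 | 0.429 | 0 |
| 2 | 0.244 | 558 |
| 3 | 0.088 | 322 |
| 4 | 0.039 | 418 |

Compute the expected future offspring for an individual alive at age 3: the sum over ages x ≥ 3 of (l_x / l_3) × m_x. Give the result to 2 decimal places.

507.25

l_3 = 0.088. Conditional survival from age 3 to x is l_x / l_3.
  x=3: (0.088/0.088) × 322 = 322.0000
  x=4: (0.039/0.088) × 418 = 185.2500
Sum = 322.0000 + 185.2500 = 507.2500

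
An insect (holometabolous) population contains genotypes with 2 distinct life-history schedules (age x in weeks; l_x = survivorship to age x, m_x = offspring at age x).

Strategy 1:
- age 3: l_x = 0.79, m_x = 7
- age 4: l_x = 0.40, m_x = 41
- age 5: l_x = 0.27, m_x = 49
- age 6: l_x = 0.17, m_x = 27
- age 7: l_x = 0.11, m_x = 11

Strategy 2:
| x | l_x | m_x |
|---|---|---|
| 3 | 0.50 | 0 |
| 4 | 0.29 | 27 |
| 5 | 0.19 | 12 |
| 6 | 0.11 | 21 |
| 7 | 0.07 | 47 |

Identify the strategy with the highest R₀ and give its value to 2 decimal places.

40.96

Strategy 1: R₀ = 0.79×7 + 0.40×41 + 0.27×49 + 0.17×27 + 0.11×11 = 40.9600
Strategy 2: R₀ = 0.50×0 + 0.29×27 + 0.19×12 + 0.11×21 + 0.07×47 = 15.7100
Highest R₀: strategy 1 with 40.9600.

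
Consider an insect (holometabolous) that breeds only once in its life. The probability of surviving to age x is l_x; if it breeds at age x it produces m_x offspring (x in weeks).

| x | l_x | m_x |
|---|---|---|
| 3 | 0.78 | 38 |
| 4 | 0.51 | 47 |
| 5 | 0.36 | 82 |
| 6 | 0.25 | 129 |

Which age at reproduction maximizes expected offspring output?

Expected offspring if breeding at age x = l_x × m_x:
  age 3: 0.78 × 38 = 29.640
  age 4: 0.51 × 47 = 23.970
  age 5: 0.36 × 82 = 29.520
  age 6: 0.25 × 129 = 32.250
Maximum at age 6 (32.250).

6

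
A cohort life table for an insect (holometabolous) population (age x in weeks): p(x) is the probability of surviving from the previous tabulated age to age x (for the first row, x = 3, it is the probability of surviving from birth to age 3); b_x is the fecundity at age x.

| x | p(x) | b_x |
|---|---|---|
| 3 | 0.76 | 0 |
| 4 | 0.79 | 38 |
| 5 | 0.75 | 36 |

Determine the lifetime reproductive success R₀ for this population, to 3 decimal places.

39.026

Survivorship from birth: l_x = p_3·p_4·…·p_x.
  l_3 = 0.76000
  l_4 = 0.60040
  l_5 = 0.45030
R₀ = Σ l_x b_x:
  age 3: 0.76000 × 0 = 0.0000
  age 4: 0.60040 × 38 = 22.8152
  age 5: 0.45030 × 36 = 16.2108
R₀ = 0.0000 + 22.8152 + 16.2108 = 39.0260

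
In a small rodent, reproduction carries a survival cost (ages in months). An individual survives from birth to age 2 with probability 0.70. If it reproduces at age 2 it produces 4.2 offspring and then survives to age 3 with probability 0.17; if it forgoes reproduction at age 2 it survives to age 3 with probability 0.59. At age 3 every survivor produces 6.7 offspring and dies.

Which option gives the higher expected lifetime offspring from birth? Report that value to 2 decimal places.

3.74

breed at age 2: R₀ = 0.70 × (4.2 + 0.17 × 6.7) = 0.70 × 5.3390 = 3.7373
delay to age 3: R₀ = 0.70 × (0.59 × 6.7) = 0.70 × 3.9530 = 2.7671
Higher: breed at age 2 (3.7373).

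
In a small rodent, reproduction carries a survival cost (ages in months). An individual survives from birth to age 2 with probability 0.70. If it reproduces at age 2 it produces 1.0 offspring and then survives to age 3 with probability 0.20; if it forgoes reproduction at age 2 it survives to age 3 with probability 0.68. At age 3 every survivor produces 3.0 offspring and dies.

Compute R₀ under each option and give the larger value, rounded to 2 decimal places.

breed at age 2: R₀ = 0.70 × (1.0 + 0.20 × 3.0) = 0.70 × 1.6000 = 1.1200
delay to age 3: R₀ = 0.70 × (0.68 × 3.0) = 0.70 × 2.0400 = 1.4280
Higher: delay to age 3 (1.4280).

1.43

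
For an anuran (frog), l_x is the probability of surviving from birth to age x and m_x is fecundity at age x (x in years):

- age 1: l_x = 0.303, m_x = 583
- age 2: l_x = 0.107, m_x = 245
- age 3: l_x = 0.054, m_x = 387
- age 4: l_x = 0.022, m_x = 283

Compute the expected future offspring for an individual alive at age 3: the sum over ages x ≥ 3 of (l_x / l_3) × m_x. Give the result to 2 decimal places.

l_3 = 0.054. Conditional survival from age 3 to x is l_x / l_3.
  x=3: (0.054/0.054) × 387 = 387.0000
  x=4: (0.022/0.054) × 283 = 115.2963
Sum = 387.0000 + 115.2963 = 502.2963

502.30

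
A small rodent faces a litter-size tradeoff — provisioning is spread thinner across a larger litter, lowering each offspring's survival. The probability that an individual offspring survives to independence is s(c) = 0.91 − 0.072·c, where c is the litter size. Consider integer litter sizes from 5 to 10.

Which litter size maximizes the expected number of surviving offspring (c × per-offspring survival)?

Expected surviving offspring = c × s(c):
  c=5: 5 × 0.550 = 2.750
  c=6: 6 × 0.478 = 2.868
  c=7: 7 × 0.406 = 2.842
  c=8: 8 × 0.334 = 2.672
  c=9: 9 × 0.262 = 2.358
  c=10: 10 × 0.190 = 1.900
Maximum at c = 6 (2.868 surviving offspring).

6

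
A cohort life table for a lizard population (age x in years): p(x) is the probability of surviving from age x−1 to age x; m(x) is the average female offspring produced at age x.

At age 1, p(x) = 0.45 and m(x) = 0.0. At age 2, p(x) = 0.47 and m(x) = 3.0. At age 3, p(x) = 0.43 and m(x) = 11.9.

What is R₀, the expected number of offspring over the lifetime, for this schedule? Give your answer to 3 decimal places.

1.717

Survivorship from birth: l_x = p_1·p_2·…·p_x.
  l_1 = 0.45000
  l_2 = 0.21150
  l_3 = 0.09094
R₀ = Σ l_x m(x):
  age 1: 0.45000 × 0.0 = 0.0000
  age 2: 0.21150 × 3.0 = 0.6345
  age 3: 0.09094 × 11.9 = 1.0822
R₀ = 0.0000 + 0.6345 + 1.0822 = 1.7167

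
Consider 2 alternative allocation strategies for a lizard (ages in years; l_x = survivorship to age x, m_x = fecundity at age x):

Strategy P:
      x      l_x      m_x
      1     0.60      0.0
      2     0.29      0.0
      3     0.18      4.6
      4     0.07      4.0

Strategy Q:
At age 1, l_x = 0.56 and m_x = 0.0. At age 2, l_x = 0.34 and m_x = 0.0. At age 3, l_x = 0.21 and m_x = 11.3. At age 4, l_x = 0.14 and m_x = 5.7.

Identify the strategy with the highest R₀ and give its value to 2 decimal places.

3.17

Strategy P: R₀ = 0.60×0.0 + 0.29×0.0 + 0.18×4.6 + 0.07×4.0 = 1.1080
Strategy Q: R₀ = 0.56×0.0 + 0.34×0.0 + 0.21×11.3 + 0.14×5.7 = 3.1710
Highest R₀: strategy Q with 3.1710.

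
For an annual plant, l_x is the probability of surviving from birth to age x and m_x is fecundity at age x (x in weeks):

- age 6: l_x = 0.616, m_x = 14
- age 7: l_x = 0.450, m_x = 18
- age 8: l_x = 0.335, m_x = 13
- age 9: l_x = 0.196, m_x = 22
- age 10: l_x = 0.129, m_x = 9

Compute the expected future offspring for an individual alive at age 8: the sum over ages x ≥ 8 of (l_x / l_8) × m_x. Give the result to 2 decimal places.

29.34

l_8 = 0.335. Conditional survival from age 8 to x is l_x / l_8.
  x=8: (0.335/0.335) × 13 = 13.0000
  x=9: (0.196/0.335) × 22 = 12.8716
  x=10: (0.129/0.335) × 9 = 3.4657
Sum = 13.0000 + 12.8716 + 3.4657 = 29.3373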